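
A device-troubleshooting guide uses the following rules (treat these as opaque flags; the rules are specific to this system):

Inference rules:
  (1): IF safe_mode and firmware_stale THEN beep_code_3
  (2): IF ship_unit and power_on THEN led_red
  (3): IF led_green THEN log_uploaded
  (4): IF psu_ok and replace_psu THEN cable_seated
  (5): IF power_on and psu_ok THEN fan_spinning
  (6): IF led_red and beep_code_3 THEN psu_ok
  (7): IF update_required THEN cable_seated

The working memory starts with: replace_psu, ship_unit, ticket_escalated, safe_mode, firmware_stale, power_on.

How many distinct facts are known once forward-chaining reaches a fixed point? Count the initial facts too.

Round 1: (1) [IF safe_mode and firmware_stale THEN beep_code_3]; (2) [IF ship_unit and power_on THEN led_red]. Adds beep_code_3, led_red.
Round 2: (6) [IF led_red and beep_code_3 THEN psu_ok]. Adds psu_ok.
Round 3: (4) [IF psu_ok and replace_psu THEN cable_seated]; (5) [IF power_on and psu_ok THEN fan_spinning]. Adds cable_seated, fan_spinning.
Closure: {beep_code_3, cable_seated, fan_spinning, firmware_stale, led_red, power_on, psu_ok, replace_psu, safe_mode, ship_unit, ticket_escalated} — 11 facts.

11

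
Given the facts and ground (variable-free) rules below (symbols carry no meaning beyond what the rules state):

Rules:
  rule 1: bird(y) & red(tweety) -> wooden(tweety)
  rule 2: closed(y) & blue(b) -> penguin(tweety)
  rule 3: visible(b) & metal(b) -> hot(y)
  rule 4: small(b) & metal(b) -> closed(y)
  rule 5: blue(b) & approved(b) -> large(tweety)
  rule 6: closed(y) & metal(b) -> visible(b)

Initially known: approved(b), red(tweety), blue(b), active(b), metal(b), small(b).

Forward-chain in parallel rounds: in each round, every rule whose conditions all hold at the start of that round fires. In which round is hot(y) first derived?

3

Round 1: rule 4 [small(b) & metal(b) -> closed(y)]; rule 5 [blue(b) & approved(b) -> large(tweety)]. Adds closed(y), large(tweety).
Round 2: rule 2 [closed(y) & blue(b) -> penguin(tweety)]; rule 6 [closed(y) & metal(b) -> visible(b)]. Adds penguin(tweety), visible(b).
Round 3: rule 3 [visible(b) & metal(b) -> hot(y)]. Adds hot(y).
hot(y) first appears in round 3.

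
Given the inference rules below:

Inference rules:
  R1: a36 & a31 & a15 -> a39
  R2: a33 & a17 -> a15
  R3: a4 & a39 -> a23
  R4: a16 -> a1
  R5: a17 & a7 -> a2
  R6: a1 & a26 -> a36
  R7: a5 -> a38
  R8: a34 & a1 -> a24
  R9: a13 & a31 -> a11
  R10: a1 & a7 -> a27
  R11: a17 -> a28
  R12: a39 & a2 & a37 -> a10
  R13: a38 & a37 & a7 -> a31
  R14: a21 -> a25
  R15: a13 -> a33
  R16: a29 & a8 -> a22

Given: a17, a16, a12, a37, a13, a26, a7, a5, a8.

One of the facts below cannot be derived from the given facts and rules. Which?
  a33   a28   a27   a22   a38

a22

Round 1: R4 [a16 -> a1]; R5 [a17 & a7 -> a2]; R7 [a5 -> a38]; R11 [a17 -> a28]; R15 [a13 -> a33]. Adds a1, a2, a38, a28, a33.
Round 2: R2 [a33 & a17 -> a15]; R6 [a1 & a26 -> a36]; R10 [a1 & a7 -> a27]; R13 [a38 & a37 & a7 -> a31]. Adds a15, a36, a27, a31.
Round 3: R1 [a36 & a31 & a15 -> a39]; R9 [a13 & a31 -> a11]. Adds a39, a11.
Round 4: R12 [a39 & a2 & a37 -> a10]. Adds a10.
Derived: a33 (round 1), a38 (round 1), a28 (round 1), a27 (round 2). a22 never appears in any round.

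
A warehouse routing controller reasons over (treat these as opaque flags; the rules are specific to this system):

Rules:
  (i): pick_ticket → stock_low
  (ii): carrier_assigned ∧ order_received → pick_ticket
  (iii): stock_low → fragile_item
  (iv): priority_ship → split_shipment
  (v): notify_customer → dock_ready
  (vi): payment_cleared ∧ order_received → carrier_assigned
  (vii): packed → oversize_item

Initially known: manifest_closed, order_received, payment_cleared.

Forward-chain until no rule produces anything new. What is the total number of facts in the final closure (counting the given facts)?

Round 1: (vi) [payment_cleared ∧ order_received → carrier_assigned]. New: carrier_assigned.
Round 2: (ii) [carrier_assigned ∧ order_received → pick_ticket]. New: pick_ticket.
Round 3: (i) [pick_ticket → stock_low]. New: stock_low.
Round 4: (iii) [stock_low → fragile_item]. New: fragile_item.
Closure: {carrier_assigned, fragile_item, manifest_closed, order_received, payment_cleared, pick_ticket, stock_low} — 7 facts.

7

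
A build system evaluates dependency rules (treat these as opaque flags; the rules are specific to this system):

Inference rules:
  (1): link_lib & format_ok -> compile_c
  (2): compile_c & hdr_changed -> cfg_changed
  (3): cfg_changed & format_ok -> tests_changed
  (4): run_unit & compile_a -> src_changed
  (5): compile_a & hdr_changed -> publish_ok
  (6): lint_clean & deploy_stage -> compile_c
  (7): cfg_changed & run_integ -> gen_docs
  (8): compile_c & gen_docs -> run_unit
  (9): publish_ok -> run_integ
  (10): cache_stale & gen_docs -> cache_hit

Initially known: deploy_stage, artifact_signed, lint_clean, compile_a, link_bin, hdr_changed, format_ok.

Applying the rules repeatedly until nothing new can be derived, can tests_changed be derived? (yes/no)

[1] (5) [compile_a & hdr_changed -> publish_ok]; (6) [lint_clean & deploy_stage -> compile_c]. ⇒ new: publish_ok, compile_c.
[2] (2) [compile_c & hdr_changed -> cfg_changed]; (9) [publish_ok -> run_integ]. ⇒ new: cfg_changed, run_integ.
[3] (3) [cfg_changed & format_ok -> tests_changed]; (7) [cfg_changed & run_integ -> gen_docs]. ⇒ new: tests_changed, gen_docs.
[4] (8) [compile_c & gen_docs -> run_unit]. ⇒ new: run_unit.
[5] (4) [run_unit & compile_a -> src_changed]. ⇒ new: src_changed.
tests_changed appears in round 3, so it is derivable.

yes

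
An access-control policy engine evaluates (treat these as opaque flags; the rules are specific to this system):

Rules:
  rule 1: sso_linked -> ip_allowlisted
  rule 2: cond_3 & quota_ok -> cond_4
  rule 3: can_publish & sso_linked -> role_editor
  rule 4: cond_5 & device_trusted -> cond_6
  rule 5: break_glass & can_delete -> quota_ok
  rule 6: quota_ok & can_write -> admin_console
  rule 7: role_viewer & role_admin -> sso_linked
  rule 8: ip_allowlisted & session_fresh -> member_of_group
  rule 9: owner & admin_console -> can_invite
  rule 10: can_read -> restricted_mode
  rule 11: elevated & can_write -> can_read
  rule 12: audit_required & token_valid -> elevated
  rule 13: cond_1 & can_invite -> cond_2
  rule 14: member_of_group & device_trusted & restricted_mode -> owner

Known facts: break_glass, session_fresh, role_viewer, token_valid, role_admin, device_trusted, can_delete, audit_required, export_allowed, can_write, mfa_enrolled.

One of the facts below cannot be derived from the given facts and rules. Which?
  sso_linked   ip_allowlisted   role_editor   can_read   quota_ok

role_editor

[1] rule 5 [break_glass & can_delete -> quota_ok]; rule 7 [role_viewer & role_admin -> sso_linked]; rule 12 [audit_required & token_valid -> elevated]. ⇒ new: quota_ok, sso_linked, elevated.
[2] rule 1 [sso_linked -> ip_allowlisted]; rule 6 [quota_ok & can_write -> admin_console]; rule 11 [elevated & can_write -> can_read]. ⇒ new: ip_allowlisted, admin_console, can_read.
[3] rule 8 [ip_allowlisted & session_fresh -> member_of_group]; rule 10 [can_read -> restricted_mode]. ⇒ new: member_of_group, restricted_mode.
[4] rule 14 [member_of_group & device_trusted & restricted_mode -> owner]. ⇒ new: owner.
[5] rule 9 [owner & admin_console -> can_invite]. ⇒ new: can_invite.
Derived: quota_ok (round 1), ip_allowlisted (round 2), can_read (round 2), sso_linked (round 1). role_editor never appears in any round.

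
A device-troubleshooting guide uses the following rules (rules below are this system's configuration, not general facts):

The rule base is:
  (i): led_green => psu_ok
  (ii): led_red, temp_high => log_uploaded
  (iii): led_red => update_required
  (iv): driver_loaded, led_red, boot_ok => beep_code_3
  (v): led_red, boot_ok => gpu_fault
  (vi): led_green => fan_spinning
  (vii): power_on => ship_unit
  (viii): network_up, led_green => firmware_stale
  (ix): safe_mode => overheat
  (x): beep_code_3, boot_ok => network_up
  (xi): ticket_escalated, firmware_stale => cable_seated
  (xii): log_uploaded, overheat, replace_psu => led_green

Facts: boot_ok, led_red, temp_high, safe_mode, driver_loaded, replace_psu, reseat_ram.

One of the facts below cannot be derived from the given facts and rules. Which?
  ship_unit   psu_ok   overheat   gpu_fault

Round 1: (ii) [led_red, temp_high => log_uploaded]; (iii) [led_red => update_required]; (iv) [driver_loaded, led_red, boot_ok => beep_code_3]; (v) [led_red, boot_ok => gpu_fault]; (ix) [safe_mode => overheat]. New: log_uploaded, update_required, beep_code_3, gpu_fault, overheat.
Round 2: (x) [beep_code_3, boot_ok => network_up]; (xii) [log_uploaded, overheat, replace_psu => led_green]. New: network_up, led_green.
Round 3: (i) [led_green => psu_ok]; (vi) [led_green => fan_spinning]; (viii) [network_up, led_green => firmware_stale]. New: psu_ok, fan_spinning, firmware_stale.
Derived: psu_ok (round 3), gpu_fault (round 1), overheat (round 1). ship_unit never appears in any round.

ship_unit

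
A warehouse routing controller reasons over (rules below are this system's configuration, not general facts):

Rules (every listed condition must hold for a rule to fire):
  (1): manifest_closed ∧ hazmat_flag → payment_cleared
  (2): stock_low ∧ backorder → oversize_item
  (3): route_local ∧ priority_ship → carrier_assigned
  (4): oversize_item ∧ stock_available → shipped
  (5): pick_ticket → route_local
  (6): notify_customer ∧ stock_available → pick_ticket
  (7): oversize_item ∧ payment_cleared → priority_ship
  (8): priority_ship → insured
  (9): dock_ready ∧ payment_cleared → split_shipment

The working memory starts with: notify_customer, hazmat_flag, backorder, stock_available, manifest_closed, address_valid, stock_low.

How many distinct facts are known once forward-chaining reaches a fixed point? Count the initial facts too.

Round 1: (1) [manifest_closed ∧ hazmat_flag → payment_cleared]; (2) [stock_low ∧ backorder → oversize_item]; (6) [notify_customer ∧ stock_available → pick_ticket]. Adds payment_cleared, oversize_item, pick_ticket.
Round 2: (4) [oversize_item ∧ stock_available → shipped]; (5) [pick_ticket → route_local]; (7) [oversize_item ∧ payment_cleared → priority_ship]. Adds shipped, route_local, priority_ship.
Round 3: (3) [route_local ∧ priority_ship → carrier_assigned]; (8) [priority_ship → insured]. Adds carrier_assigned, insured.
Closure: {address_valid, backorder, carrier_assigned, hazmat_flag, insured, manifest_closed, notify_customer, oversize_item, payment_cleared, pick_ticket, priority_ship, route_local, shipped, stock_available, stock_low} — 15 facts.

15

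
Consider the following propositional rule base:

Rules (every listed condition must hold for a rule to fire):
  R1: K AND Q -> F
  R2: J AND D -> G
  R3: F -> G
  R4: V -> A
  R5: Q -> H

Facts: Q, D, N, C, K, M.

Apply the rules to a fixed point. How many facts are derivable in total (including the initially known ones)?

Round 1: R1 [K AND Q -> F]; R5 [Q -> H]. Adds F, H.
Round 2: R3 [F -> G]. Adds G.
Closure: {C, D, F, G, H, K, M, N, Q} — 9 facts.

9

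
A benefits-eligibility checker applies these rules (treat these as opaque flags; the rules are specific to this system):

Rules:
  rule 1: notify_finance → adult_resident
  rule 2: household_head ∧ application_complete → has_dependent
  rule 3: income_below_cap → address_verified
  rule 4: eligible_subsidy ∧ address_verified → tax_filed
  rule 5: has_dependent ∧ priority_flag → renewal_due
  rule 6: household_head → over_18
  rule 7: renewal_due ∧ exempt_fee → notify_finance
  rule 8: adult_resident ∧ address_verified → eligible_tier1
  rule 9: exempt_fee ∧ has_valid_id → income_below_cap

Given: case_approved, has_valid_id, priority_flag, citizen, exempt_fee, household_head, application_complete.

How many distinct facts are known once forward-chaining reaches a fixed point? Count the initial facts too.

15

Round 1: rule 2 [household_head ∧ application_complete → has_dependent]; rule 6 [household_head → over_18]; rule 9 [exempt_fee ∧ has_valid_id → income_below_cap]. Adds has_dependent, over_18, income_below_cap.
Round 2: rule 3 [income_below_cap → address_verified]; rule 5 [has_dependent ∧ priority_flag → renewal_due]. Adds address_verified, renewal_due.
Round 3: rule 7 [renewal_due ∧ exempt_fee → notify_finance]. Adds notify_finance.
Round 4: rule 1 [notify_finance → adult_resident]. Adds adult_resident.
Round 5: rule 8 [adult_resident ∧ address_verified → eligible_tier1]. Adds eligible_tier1.
Closure: {address_verified, adult_resident, application_complete, case_approved, citizen, eligible_tier1, exempt_fee, has_dependent, has_valid_id, household_head, income_below_cap, notify_finance, over_18, priority_flag, renewal_due} — 15 facts.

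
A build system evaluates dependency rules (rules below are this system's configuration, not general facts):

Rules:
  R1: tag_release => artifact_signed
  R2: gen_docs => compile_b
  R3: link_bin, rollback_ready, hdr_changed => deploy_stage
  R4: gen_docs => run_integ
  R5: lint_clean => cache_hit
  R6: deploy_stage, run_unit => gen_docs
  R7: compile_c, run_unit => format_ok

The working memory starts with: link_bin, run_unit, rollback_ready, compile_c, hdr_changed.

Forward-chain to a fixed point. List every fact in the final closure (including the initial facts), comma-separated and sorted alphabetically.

Round 1 fires R3, R7, giving deploy_stage, format_ok.
Round 2 fires R6, giving gen_docs.
Round 3 fires R2, R4, giving compile_b, run_integ.

compile_b, compile_c, deploy_stage, format_ok, gen_docs, hdr_changed, link_bin, rollback_ready, run_integ, run_unit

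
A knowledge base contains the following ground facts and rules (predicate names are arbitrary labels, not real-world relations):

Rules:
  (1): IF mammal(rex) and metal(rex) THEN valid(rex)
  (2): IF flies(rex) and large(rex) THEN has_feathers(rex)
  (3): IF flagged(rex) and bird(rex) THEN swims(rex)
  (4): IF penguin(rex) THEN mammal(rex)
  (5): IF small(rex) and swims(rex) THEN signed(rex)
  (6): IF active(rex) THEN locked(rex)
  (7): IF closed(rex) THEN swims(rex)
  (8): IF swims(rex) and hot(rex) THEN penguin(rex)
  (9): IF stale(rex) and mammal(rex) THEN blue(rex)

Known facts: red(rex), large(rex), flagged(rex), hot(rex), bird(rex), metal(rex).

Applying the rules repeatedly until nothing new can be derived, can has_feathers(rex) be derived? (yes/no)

[1] (3) [IF flagged(rex) and bird(rex) THEN swims(rex)]. ⇒ new: swims(rex).
[2] (8) [IF swims(rex) and hot(rex) THEN penguin(rex)]. ⇒ new: penguin(rex).
[3] (4) [IF penguin(rex) THEN mammal(rex)]. ⇒ new: mammal(rex).
[4] (1) [IF mammal(rex) and metal(rex) THEN valid(rex)]. ⇒ new: valid(rex).
Fixed point reached. has_feathers(rex) is concluded only by (2); (2) needs flies(rex) (never derived).

no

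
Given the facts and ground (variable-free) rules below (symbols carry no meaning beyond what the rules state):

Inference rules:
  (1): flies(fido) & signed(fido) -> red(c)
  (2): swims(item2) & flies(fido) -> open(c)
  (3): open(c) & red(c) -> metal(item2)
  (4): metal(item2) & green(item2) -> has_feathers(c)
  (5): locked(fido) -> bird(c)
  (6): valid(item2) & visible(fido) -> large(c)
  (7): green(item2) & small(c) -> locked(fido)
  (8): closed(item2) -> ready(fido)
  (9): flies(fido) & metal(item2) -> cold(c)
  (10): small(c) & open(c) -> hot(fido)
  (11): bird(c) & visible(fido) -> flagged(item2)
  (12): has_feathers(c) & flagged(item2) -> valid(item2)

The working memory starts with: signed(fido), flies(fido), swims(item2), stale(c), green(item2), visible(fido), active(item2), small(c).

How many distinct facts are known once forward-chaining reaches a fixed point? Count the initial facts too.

Round 1 — (1), (2), (7), derive red(c), open(c), locked(fido).
Round 2 — (3), (5), (10), derive metal(item2), bird(c), hot(fido).
Round 3 — (4), (9), (11), derive has_feathers(c), cold(c), flagged(item2).
Round 4 — (12), derive valid(item2).
Round 5 — (6), derive large(c).
Closure: {active(item2), bird(c), cold(c), flagged(item2), flies(fido), green(item2), has_feathers(c), hot(fido), large(c), locked(fido), metal(item2), open(c), red(c), signed(fido), small(c), stale(c), swims(item2), valid(item2), visible(fido)} — 19 facts.

19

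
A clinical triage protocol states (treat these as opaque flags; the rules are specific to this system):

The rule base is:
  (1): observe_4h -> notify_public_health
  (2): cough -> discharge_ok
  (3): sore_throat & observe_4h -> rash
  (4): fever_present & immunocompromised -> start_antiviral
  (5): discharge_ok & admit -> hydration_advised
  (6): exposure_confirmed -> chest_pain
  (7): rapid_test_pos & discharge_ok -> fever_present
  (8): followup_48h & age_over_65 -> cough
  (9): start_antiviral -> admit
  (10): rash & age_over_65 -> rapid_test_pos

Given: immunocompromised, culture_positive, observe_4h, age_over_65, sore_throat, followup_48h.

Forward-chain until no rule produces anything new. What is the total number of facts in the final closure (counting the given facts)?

15

Round 1: (1) [observe_4h -> notify_public_health]; (3) [sore_throat & observe_4h -> rash]; (8) [followup_48h & age_over_65 -> cough]. New: notify_public_health, rash, cough.
Round 2: (2) [cough -> discharge_ok]; (10) [rash & age_over_65 -> rapid_test_pos]. New: discharge_ok, rapid_test_pos.
Round 3: (7) [rapid_test_pos & discharge_ok -> fever_present]. New: fever_present.
Round 4: (4) [fever_present & immunocompromised -> start_antiviral]. New: start_antiviral.
Round 5: (9) [start_antiviral -> admit]. New: admit.
Round 6: (5) [discharge_ok & admit -> hydration_advised]. New: hydration_advised.
Closure: {admit, age_over_65, cough, culture_positive, discharge_ok, fever_present, followup_48h, hydration_advised, immunocompromised, notify_public_health, observe_4h, rapid_test_pos, rash, sore_throat, start_antiviral} — 15 facts.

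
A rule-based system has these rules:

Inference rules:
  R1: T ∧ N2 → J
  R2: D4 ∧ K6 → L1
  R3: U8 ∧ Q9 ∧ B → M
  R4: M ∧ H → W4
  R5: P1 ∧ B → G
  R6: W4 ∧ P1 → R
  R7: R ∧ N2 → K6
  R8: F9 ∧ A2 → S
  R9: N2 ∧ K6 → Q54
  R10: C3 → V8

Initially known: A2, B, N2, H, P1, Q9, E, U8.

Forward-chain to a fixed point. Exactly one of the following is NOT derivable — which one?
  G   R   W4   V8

V8

Round 1 — R3, R5, derive M, G.
Round 2 — R4, derive W4.
Round 3 — R6, derive R.
Round 4 — R7, derive K6.
Round 5 — R9, derive Q54.
Derived: W4 (round 2), G (round 1), R (round 3). V8 never appears in any round.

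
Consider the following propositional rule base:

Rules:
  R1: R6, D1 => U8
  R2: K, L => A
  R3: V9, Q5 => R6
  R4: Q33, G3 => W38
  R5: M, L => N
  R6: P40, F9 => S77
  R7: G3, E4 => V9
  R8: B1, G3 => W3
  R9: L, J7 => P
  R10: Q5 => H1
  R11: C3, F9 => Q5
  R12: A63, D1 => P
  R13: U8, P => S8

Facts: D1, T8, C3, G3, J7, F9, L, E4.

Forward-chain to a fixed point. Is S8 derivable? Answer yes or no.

Round 1 fires R7, R9, R11, giving V9, P, Q5.
Round 2 fires R3, R10, giving R6, H1.
Round 3 fires R1, giving U8.
Round 4 fires R13, giving S8.
S8 appears in round 4, so it is derivable.

yes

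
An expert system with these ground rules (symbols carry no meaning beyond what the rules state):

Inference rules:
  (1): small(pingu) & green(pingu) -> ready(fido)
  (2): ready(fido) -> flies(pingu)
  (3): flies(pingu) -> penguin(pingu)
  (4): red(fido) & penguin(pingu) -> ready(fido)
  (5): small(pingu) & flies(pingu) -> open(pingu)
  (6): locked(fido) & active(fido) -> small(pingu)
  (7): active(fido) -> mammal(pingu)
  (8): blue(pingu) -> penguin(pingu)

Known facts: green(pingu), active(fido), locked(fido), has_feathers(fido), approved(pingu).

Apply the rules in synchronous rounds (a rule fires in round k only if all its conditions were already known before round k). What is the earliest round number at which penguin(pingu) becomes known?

4

Round 1: (6) [locked(fido) & active(fido) -> small(pingu)]; (7) [active(fido) -> mammal(pingu)]. Adds small(pingu), mammal(pingu).
Round 2: (1) [small(pingu) & green(pingu) -> ready(fido)]. Adds ready(fido).
Round 3: (2) [ready(fido) -> flies(pingu)]. Adds flies(pingu).
Round 4: (3) [flies(pingu) -> penguin(pingu)]; (5) [small(pingu) & flies(pingu) -> open(pingu)]. Adds penguin(pingu), open(pingu).
penguin(pingu) first appears in round 4.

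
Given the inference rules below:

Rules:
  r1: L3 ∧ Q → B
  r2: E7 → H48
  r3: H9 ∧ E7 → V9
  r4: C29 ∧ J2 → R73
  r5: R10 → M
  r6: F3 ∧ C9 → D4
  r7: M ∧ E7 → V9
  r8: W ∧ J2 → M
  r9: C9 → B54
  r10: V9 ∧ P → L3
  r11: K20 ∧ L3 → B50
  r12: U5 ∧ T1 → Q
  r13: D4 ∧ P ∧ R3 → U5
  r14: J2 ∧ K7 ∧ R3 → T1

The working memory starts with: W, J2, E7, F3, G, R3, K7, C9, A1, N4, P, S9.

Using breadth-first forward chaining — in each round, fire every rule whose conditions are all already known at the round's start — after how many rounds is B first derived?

Round 1: r2 [E7 → H48]; r6 [F3 ∧ C9 → D4]; r8 [W ∧ J2 → M]; r9 [C9 → B54]; r14 [J2 ∧ K7 ∧ R3 → T1]. New: H48, D4, M, B54, T1.
Round 2: r7 [M ∧ E7 → V9]; r13 [D4 ∧ P ∧ R3 → U5]. New: V9, U5.
Round 3: r10 [V9 ∧ P → L3]; r12 [U5 ∧ T1 → Q]. New: L3, Q.
Round 4: r1 [L3 ∧ Q → B]. New: B.
B first appears in round 4.

4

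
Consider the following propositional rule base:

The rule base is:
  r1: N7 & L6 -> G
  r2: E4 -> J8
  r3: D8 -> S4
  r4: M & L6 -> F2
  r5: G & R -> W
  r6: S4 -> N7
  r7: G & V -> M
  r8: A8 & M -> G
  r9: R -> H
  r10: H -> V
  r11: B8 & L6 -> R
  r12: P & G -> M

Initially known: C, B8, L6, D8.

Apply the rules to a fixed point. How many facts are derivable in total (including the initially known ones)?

13

Round 1: r3 [D8 -> S4]; r11 [B8 & L6 -> R]. Adds S4, R.
Round 2: r6 [S4 -> N7]; r9 [R -> H]. Adds N7, H.
Round 3: r1 [N7 & L6 -> G]; r10 [H -> V]. Adds G, V.
Round 4: r5 [G & R -> W]; r7 [G & V -> M]. Adds W, M.
Round 5: r4 [M & L6 -> F2]. Adds F2.
Closure: {B8, C, D8, F2, G, H, L6, M, N7, R, S4, V, W} — 13 facts.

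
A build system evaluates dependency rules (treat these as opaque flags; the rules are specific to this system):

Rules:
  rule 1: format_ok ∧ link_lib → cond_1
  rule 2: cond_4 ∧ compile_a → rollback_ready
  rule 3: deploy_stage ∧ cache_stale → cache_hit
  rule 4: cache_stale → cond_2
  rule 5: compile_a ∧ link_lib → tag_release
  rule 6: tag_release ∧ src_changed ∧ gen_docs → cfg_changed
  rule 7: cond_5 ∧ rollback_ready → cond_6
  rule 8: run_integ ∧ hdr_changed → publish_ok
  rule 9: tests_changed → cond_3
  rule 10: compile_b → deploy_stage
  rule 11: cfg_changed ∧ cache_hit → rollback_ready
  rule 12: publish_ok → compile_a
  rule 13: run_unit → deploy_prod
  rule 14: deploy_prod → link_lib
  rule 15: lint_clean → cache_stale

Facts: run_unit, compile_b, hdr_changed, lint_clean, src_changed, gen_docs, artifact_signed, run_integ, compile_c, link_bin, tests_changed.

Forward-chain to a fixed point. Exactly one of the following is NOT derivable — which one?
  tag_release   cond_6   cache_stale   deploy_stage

Round 1 — rule 8, rule 9, rule 10, rule 13, rule 15, derive publish_ok, cond_3, deploy_stage, deploy_prod, cache_stale.
Round 2 — rule 3, rule 4, rule 12, rule 14, derive cache_hit, cond_2, compile_a, link_lib.
Round 3 — rule 5, derive tag_release.
Round 4 — rule 6, derive cfg_changed.
Round 5 — rule 11, derive rollback_ready.
Derived: deploy_stage (round 1), cache_stale (round 1), tag_release (round 3). cond_6 never appears in any round.

cond_6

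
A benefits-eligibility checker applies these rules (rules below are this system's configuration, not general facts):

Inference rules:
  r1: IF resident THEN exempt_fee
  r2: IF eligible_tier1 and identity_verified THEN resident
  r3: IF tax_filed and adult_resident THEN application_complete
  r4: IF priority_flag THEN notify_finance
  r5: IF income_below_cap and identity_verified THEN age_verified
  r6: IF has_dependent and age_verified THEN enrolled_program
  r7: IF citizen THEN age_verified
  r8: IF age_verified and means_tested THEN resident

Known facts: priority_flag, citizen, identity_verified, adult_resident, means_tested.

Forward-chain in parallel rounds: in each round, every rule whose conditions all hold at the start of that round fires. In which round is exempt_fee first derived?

Round 1: r4 [IF priority_flag THEN notify_finance]; r7 [IF citizen THEN age_verified]. Adds notify_finance, age_verified.
Round 2: r8 [IF age_verified and means_tested THEN resident]. Adds resident.
Round 3: r1 [IF resident THEN exempt_fee]. Adds exempt_fee.
exempt_fee first appears in round 3.

3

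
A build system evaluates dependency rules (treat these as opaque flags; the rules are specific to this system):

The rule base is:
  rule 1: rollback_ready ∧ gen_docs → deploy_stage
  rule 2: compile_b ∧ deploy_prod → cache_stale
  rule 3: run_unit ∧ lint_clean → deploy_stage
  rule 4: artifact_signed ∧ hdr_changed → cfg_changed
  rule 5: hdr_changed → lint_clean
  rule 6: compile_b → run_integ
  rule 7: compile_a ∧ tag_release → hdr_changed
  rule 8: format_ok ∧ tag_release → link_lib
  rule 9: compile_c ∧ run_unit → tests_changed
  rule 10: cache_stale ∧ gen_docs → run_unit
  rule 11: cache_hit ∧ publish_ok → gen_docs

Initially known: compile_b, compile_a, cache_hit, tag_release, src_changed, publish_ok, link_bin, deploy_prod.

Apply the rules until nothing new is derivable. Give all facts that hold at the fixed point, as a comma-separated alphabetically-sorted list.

cache_hit, cache_stale, compile_a, compile_b, deploy_prod, deploy_stage, gen_docs, hdr_changed, link_bin, lint_clean, publish_ok, run_integ, run_unit, src_changed, tag_release

Round 1: rule 2 [compile_b ∧ deploy_prod → cache_stale]; rule 6 [compile_b → run_integ]; rule 7 [compile_a ∧ tag_release → hdr_changed]; rule 11 [cache_hit ∧ publish_ok → gen_docs]. Adds cache_stale, run_integ, hdr_changed, gen_docs.
Round 2: rule 5 [hdr_changed → lint_clean]; rule 10 [cache_stale ∧ gen_docs → run_unit]. Adds lint_clean, run_unit.
Round 3: rule 3 [run_unit ∧ lint_clean → deploy_stage]. Adds deploy_stage.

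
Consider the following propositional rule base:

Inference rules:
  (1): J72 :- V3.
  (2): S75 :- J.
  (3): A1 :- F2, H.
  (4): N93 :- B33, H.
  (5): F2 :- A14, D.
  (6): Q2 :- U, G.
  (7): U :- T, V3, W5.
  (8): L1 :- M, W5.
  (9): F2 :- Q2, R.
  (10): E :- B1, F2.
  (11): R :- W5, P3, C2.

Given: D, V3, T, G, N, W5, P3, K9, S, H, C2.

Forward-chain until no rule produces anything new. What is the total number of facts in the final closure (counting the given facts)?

17

Round 1: (1) [J72 :- V3.]; (7) [U :- T, V3, W5.]; (11) [R :- W5, P3, C2.]. Adds J72, U, R.
Round 2: (6) [Q2 :- U, G.]. Adds Q2.
Round 3: (9) [F2 :- Q2, R.]. Adds F2.
Round 4: (3) [A1 :- F2, H.]. Adds A1.
Closure: {A1, C2, D, F2, G, H, J72, K9, N, P3, Q2, R, S, T, U, V3, W5} — 17 facts.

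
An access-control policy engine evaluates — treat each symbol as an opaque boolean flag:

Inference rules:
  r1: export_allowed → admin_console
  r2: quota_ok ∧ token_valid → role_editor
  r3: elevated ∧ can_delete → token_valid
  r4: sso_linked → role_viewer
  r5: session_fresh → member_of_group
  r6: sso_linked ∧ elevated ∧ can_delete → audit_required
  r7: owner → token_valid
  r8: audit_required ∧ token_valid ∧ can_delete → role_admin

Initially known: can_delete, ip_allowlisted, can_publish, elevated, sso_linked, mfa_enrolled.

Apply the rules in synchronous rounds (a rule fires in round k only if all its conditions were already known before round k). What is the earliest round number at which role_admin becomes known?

2

Round 1: r3 [elevated ∧ can_delete → token_valid]; r4 [sso_linked → role_viewer]; r6 [sso_linked ∧ elevated ∧ can_delete → audit_required]. Adds token_valid, role_viewer, audit_required.
Round 2: r8 [audit_required ∧ token_valid ∧ can_delete → role_admin]. Adds role_admin.
role_admin first appears in round 2.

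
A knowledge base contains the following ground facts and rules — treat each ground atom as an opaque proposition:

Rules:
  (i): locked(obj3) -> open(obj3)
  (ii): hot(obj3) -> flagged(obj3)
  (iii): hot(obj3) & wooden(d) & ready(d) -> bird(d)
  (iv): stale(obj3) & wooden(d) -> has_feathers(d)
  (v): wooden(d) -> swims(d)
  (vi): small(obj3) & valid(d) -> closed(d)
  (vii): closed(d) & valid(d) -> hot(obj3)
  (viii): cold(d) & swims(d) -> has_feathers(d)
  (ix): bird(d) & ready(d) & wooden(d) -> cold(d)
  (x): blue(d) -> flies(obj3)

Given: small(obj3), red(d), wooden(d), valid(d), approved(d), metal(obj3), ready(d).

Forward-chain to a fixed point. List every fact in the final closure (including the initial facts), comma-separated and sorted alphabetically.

[1] (v) [wooden(d) -> swims(d)]; (vi) [small(obj3) & valid(d) -> closed(d)]. ⇒ new: swims(d), closed(d).
[2] (vii) [closed(d) & valid(d) -> hot(obj3)]. ⇒ new: hot(obj3).
[3] (ii) [hot(obj3) -> flagged(obj3)]; (iii) [hot(obj3) & wooden(d) & ready(d) -> bird(d)]. ⇒ new: flagged(obj3), bird(d).
[4] (ix) [bird(d) & ready(d) & wooden(d) -> cold(d)]. ⇒ new: cold(d).
[5] (viii) [cold(d) & swims(d) -> has_feathers(d)]. ⇒ new: has_feathers(d).

approved(d), bird(d), closed(d), cold(d), flagged(obj3), has_feathers(d), hot(obj3), metal(obj3), ready(d), red(d), small(obj3), swims(d), valid(d), wooden(d)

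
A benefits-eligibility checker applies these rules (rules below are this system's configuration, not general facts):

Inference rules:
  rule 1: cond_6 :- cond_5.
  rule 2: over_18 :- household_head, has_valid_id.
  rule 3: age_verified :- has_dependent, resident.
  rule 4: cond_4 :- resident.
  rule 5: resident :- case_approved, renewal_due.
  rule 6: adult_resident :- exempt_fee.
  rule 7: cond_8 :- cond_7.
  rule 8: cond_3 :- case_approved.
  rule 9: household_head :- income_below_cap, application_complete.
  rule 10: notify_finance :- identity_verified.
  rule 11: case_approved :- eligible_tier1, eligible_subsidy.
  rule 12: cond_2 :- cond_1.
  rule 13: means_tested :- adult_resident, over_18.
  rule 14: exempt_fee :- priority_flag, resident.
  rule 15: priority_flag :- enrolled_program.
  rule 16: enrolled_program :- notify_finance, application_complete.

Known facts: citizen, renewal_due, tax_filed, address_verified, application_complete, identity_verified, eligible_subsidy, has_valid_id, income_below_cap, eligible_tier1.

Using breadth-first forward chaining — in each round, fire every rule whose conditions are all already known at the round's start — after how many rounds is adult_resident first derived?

[1] rule 9 [household_head :- income_below_cap, application_complete.]; rule 10 [notify_finance :- identity_verified.]; rule 11 [case_approved :- eligible_tier1, eligible_subsidy.]. ⇒ new: household_head, notify_finance, case_approved.
[2] rule 2 [over_18 :- household_head, has_valid_id.]; rule 5 [resident :- case_approved, renewal_due.]; rule 8 [cond_3 :- case_approved.]; rule 16 [enrolled_program :- notify_finance, application_complete.]. ⇒ new: over_18, resident, cond_3, enrolled_program.
[3] rule 4 [cond_4 :- resident.]; rule 15 [priority_flag :- enrolled_program.]. ⇒ new: cond_4, priority_flag.
[4] rule 14 [exempt_fee :- priority_flag, resident.]. ⇒ new: exempt_fee.
[5] rule 6 [adult_resident :- exempt_fee.]. ⇒ new: adult_resident.
adult_resident first appears in round 5.

5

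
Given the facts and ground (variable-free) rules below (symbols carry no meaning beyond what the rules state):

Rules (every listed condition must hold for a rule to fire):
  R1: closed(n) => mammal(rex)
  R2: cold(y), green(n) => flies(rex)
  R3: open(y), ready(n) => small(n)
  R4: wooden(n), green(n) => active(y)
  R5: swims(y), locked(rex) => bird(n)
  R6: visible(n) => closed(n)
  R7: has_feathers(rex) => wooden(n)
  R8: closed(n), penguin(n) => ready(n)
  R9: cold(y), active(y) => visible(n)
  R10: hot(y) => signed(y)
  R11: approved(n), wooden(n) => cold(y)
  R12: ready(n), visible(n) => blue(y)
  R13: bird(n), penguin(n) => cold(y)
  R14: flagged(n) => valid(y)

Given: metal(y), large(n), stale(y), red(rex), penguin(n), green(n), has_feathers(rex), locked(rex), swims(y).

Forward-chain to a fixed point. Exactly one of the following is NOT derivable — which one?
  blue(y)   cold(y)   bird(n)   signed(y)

Round 1 fires R5, R7, giving bird(n), wooden(n).
Round 2 fires R4, R13, giving active(y), cold(y).
Round 3 fires R2, R9, giving flies(rex), visible(n).
Round 4 fires R6, giving closed(n).
Round 5 fires R1, R8, giving mammal(rex), ready(n).
Round 6 fires R12, giving blue(y).
Derived: bird(n) (round 1), blue(y) (round 6), cold(y) (round 2). signed(y) never appears in any round.

signed(y)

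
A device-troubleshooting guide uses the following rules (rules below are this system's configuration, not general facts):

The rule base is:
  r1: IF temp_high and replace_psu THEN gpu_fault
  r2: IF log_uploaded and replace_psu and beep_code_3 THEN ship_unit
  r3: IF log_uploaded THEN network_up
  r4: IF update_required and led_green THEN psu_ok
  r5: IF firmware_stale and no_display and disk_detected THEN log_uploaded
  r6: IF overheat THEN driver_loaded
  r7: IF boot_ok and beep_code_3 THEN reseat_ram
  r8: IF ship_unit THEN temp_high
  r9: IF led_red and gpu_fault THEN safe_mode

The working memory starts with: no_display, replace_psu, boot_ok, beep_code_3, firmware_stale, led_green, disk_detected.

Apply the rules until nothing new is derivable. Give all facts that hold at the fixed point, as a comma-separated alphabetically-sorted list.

Round 1: r5 [IF firmware_stale and no_display and disk_detected THEN log_uploaded]; r7 [IF boot_ok and beep_code_3 THEN reseat_ram]. Adds log_uploaded, reseat_ram.
Round 2: r2 [IF log_uploaded and replace_psu and beep_code_3 THEN ship_unit]; r3 [IF log_uploaded THEN network_up]. Adds ship_unit, network_up.
Round 3: r8 [IF ship_unit THEN temp_high]. Adds temp_high.
Round 4: r1 [IF temp_high and replace_psu THEN gpu_fault]. Adds gpu_fault.

beep_code_3, boot_ok, disk_detected, firmware_stale, gpu_fault, led_green, log_uploaded, network_up, no_display, replace_psu, reseat_ram, ship_unit, temp_high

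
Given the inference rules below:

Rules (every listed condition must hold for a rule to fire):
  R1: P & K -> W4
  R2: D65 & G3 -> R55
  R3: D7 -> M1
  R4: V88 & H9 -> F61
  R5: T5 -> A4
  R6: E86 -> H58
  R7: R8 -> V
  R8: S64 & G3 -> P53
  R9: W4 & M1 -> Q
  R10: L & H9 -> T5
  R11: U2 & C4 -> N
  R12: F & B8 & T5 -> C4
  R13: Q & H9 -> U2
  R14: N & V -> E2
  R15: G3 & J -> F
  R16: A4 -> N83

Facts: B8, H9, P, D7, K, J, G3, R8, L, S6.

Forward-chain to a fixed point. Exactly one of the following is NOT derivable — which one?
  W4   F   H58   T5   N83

Round 1: R1 [P & K -> W4]; R3 [D7 -> M1]; R7 [R8 -> V]; R10 [L & H9 -> T5]; R15 [G3 & J -> F]. New: W4, M1, V, T5, F.
Round 2: R5 [T5 -> A4]; R9 [W4 & M1 -> Q]; R12 [F & B8 & T5 -> C4]. New: A4, Q, C4.
Round 3: R13 [Q & H9 -> U2]; R16 [A4 -> N83]. New: U2, N83.
Round 4: R11 [U2 & C4 -> N]. New: N.
Round 5: R14 [N & V -> E2]. New: E2.
Derived: T5 (round 1), N83 (round 3), W4 (round 1), F (round 1). H58 never appears in any round.

H58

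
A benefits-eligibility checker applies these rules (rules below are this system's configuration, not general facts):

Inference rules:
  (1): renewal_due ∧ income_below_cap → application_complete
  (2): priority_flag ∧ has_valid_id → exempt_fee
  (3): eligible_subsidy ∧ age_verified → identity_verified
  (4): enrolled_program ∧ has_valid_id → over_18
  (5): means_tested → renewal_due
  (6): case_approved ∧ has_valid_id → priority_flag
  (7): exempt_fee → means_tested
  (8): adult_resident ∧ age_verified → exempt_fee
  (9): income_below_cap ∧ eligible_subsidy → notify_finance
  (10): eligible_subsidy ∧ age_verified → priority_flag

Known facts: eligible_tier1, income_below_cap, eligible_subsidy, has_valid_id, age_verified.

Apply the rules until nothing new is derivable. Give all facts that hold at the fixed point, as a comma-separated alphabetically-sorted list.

Round 1: (3) [eligible_subsidy ∧ age_verified → identity_verified]; (9) [income_below_cap ∧ eligible_subsidy → notify_finance]; (10) [eligible_subsidy ∧ age_verified → priority_flag]. Adds identity_verified, notify_finance, priority_flag.
Round 2: (2) [priority_flag ∧ has_valid_id → exempt_fee]. Adds exempt_fee.
Round 3: (7) [exempt_fee → means_tested]. Adds means_tested.
Round 4: (5) [means_tested → renewal_due]. Adds renewal_due.
Round 5: (1) [renewal_due ∧ income_below_cap → application_complete]. Adds application_complete.

age_verified, application_complete, eligible_subsidy, eligible_tier1, exempt_fee, has_valid_id, identity_verified, income_below_cap, means_tested, notify_finance, priority_flag, renewal_due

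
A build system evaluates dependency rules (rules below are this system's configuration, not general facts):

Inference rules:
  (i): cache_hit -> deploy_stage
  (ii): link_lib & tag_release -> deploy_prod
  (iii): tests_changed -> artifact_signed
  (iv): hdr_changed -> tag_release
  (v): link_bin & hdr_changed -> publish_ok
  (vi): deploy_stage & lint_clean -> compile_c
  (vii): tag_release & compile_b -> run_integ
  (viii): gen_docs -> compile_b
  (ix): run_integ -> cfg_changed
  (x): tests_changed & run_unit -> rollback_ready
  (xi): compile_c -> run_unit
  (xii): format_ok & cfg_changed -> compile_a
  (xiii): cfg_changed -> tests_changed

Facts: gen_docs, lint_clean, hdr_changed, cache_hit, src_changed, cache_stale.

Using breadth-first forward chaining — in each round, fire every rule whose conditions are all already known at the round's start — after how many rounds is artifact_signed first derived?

Round 1: (i) [cache_hit -> deploy_stage]; (iv) [hdr_changed -> tag_release]; (viii) [gen_docs -> compile_b]. New: deploy_stage, tag_release, compile_b.
Round 2: (vi) [deploy_stage & lint_clean -> compile_c]; (vii) [tag_release & compile_b -> run_integ]. New: compile_c, run_integ.
Round 3: (ix) [run_integ -> cfg_changed]; (xi) [compile_c -> run_unit]. New: cfg_changed, run_unit.
Round 4: (xiii) [cfg_changed -> tests_changed]. New: tests_changed.
Round 5: (iii) [tests_changed -> artifact_signed]; (x) [tests_changed & run_unit -> rollback_ready]. New: artifact_signed, rollback_ready.
artifact_signed first appears in round 5.

5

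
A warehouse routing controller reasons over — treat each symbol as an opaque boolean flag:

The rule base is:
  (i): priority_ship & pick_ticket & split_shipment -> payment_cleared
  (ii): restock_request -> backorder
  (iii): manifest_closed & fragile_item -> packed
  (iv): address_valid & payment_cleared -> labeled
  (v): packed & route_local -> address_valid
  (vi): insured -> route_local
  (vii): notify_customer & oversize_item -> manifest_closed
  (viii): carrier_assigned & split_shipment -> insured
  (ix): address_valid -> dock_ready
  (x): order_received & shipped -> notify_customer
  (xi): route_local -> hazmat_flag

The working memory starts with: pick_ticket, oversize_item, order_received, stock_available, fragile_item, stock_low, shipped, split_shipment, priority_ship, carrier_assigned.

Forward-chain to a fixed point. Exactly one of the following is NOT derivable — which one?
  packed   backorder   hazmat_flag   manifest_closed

Round 1 fires (i), (viii), (x), giving payment_cleared, insured, notify_customer.
Round 2 fires (vi), (vii), giving route_local, manifest_closed.
Round 3 fires (iii), (xi), giving packed, hazmat_flag.
Round 4 fires (v), giving address_valid.
Round 5 fires (iv), (ix), giving labeled, dock_ready.
Derived: hazmat_flag (round 3), packed (round 3), manifest_closed (round 2). backorder never appears in any round.

backorder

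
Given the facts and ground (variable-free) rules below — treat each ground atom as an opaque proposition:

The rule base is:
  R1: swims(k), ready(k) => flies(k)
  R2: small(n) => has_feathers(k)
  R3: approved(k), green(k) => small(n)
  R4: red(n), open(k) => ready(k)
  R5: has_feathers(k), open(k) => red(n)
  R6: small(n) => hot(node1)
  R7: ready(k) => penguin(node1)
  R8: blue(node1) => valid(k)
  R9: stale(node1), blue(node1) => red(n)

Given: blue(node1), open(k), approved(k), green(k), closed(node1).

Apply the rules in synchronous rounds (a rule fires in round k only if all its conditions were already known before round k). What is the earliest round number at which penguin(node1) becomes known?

5

Round 1: R3 [approved(k), green(k) => small(n)]; R8 [blue(node1) => valid(k)]. New: small(n), valid(k).
Round 2: R2 [small(n) => has_feathers(k)]; R6 [small(n) => hot(node1)]. New: has_feathers(k), hot(node1).
Round 3: R5 [has_feathers(k), open(k) => red(n)]. New: red(n).
Round 4: R4 [red(n), open(k) => ready(k)]. New: ready(k).
Round 5: R7 [ready(k) => penguin(node1)]. New: penguin(node1).
penguin(node1) first appears in round 5.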